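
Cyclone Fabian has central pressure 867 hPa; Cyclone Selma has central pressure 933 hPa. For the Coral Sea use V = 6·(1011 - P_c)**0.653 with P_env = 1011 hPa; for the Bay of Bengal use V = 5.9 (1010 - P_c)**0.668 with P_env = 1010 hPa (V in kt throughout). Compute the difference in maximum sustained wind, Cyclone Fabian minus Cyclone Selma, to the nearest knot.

Cyclone Fabian: ΔP = 144; V ≈ 6 × 144^0.653 ≈ 154.01 kt.
Cyclone Selma: ΔP = 77; V ≈ 5.9 × 77^0.668 ≈ 107.41 kt.
Difference ≈ 154.01 − 107.41 = 46.60 → 47 kt.

47 kt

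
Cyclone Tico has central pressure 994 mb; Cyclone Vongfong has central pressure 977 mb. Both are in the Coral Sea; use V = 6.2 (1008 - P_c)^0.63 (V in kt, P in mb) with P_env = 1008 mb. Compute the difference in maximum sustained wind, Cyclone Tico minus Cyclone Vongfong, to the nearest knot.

Cyclone Tico: ΔP = 14; V ≈ 6.2 × 14^0.63 ≈ 32.69 kt.
Cyclone Vongfong: ΔP = 31; V ≈ 6.2 × 31^0.63 ≈ 53.94 kt.
Difference ≈ 32.69 − 53.94 = -21.25 → -21 kt.

-21 kt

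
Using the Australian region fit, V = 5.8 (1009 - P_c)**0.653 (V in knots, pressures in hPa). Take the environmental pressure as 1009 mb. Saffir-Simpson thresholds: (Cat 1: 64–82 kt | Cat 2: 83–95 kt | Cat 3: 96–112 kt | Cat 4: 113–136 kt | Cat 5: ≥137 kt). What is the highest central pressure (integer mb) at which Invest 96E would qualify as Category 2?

Category 2 begins at V = 83 kt.
Required ΔP = (83/5.8)^(1/0.653) = 14.310^1.531 ≈ 58.85 mb.
P_c ≤ 1009 − 58.85 = 950.15, so the highest integer P_c is 950 mb.

950 mb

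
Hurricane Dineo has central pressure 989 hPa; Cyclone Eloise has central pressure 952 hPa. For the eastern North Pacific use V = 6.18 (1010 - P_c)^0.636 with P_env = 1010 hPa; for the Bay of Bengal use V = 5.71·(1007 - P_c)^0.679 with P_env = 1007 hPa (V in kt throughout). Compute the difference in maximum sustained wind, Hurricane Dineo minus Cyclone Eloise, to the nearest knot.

Hurricane Dineo: ΔP = 21; V ≈ 6.18 × 21^0.636 ≈ 42.85 kt.
Cyclone Eloise: ΔP = 55; V ≈ 5.71 × 55^0.679 ≈ 86.76 kt.
Difference ≈ 42.85 − 86.76 = -43.91 → -44 kt.

-44 kt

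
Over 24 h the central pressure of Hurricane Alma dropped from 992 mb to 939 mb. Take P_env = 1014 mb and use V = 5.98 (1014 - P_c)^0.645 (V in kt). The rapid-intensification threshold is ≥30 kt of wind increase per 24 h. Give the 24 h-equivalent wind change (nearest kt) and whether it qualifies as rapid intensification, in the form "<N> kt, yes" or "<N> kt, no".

V₁: ΔP = 22, V ≈ 5.98 × 22^0.645 ≈ 43.91 kt.
V₂: ΔP = 75, V ≈ 5.98 × 75^0.645 ≈ 96.85 kt.
ΔV over 24 h = 52.94 kt → 24 h equivalent = 52.94 × 24/24 ≈ 52.94 kt.
53 kt ≥ 30 kt ⇒ rapid intensification.

53 kt, yes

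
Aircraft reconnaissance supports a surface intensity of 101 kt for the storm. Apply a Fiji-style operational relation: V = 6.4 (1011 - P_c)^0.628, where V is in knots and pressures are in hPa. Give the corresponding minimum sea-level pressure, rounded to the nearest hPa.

ΔP = (V / 6.4)^(1/0.628) = (101/6.4)^1.592.
101/6.4 = 15.781; 15.781^1.592 ≈ 80.89 hPa.
P_c = 1011 − 80.89 = 930.11 ≈ 930 hPa.

930 hPa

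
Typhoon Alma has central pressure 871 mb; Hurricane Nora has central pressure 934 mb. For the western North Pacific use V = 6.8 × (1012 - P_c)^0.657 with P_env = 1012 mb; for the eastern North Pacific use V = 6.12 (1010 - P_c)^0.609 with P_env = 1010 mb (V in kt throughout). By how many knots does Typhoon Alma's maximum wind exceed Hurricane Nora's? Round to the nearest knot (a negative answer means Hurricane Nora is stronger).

Typhoon Alma: ΔP = 141; V ≈ 6.8 × 141^0.657 ≈ 175.61 kt.
Hurricane Nora: ΔP = 76; V ≈ 6.12 × 76^0.609 ≈ 85.54 kt.
Difference ≈ 175.61 − 85.54 = 90.07 → 90 kt.

90 kt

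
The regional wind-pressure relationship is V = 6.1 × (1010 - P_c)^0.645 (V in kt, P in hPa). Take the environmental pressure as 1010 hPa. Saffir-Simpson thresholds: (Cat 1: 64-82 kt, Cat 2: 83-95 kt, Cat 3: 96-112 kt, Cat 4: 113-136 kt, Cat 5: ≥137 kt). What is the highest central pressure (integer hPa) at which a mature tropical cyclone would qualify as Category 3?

938 hPa

Category 3 begins at V = 96 kt.
Required ΔP = (96/6.1)^(1/0.645) = 15.738^1.550 ≈ 71.73 hPa.
P_c ≤ 1010 − 71.73 = 938.27, so the highest integer P_c is 938 hPa.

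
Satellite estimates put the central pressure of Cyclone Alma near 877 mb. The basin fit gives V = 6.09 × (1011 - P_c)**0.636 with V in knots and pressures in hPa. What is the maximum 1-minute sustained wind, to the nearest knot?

ΔP = 1011 − 877 = 134 mb.
134^0.636 ≈ 22.534.
V ≈ 6.09 × 22.534 ≈ 137.2 kt.

137 kt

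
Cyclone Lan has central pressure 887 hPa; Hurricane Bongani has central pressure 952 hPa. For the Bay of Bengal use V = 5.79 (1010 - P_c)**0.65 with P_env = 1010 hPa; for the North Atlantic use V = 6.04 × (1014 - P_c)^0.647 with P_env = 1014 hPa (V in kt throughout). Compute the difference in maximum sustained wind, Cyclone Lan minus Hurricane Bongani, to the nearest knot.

Cyclone Lan: ΔP = 123; V ≈ 5.79 × 123^0.65 ≈ 132.17 kt.
Hurricane Bongani: ΔP = 62; V ≈ 6.04 × 62^0.647 ≈ 87.24 kt.
Difference ≈ 132.17 − 87.24 = 44.93 → 45 kt.

45 kt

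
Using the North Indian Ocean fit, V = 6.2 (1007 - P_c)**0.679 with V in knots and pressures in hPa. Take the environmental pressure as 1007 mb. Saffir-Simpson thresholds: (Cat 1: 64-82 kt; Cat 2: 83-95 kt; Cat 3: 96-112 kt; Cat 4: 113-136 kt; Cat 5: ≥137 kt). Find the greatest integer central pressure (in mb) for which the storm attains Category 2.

961 mb

Category 2 begins at V = 83 kt.
Required ΔP = (83/6.2)^(1/0.679) = 13.387^1.473 ≈ 45.64 mb.
P_c ≤ 1007 − 45.64 = 961.36, so the highest integer P_c is 961 mb.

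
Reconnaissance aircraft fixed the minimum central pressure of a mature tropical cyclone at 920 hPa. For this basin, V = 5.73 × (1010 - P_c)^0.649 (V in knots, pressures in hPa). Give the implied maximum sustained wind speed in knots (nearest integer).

106 kt

ΔP = 1010 − 920 = 90 hPa.
90^0.649 ≈ 18.548.
V ≈ 5.73 × 18.548 ≈ 106.3 kt.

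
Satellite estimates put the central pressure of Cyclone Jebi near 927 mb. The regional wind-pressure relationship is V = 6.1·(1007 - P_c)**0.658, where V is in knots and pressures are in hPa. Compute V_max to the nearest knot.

ΔP = 1007 − 927 = 80 mb.
80^0.658 ≈ 17.874.
V ≈ 6.1 × 17.874 ≈ 109.0 kt.

109 kt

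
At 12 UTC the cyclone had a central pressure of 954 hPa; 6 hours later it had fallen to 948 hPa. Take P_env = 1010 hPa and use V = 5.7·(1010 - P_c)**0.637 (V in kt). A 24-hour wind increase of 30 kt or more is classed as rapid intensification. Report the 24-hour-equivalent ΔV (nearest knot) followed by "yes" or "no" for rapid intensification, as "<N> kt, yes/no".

20 kt, no

V₁: ΔP = 56, V ≈ 5.7 × 56^0.637 ≈ 74.04 kt.
V₂: ΔP = 62, V ≈ 5.7 × 62^0.637 ≈ 79.00 kt.
ΔV over 6 h = 4.96 kt → 24 h equivalent = 4.96 × 24/6 ≈ 19.84 kt.
20 kt < 30 kt ⇒ not rapid intensification.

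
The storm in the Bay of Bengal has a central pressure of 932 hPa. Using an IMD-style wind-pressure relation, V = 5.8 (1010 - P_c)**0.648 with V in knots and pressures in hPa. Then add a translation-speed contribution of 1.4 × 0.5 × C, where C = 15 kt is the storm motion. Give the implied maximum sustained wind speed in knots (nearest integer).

108 kt

ΔP = 1010 − 932 = 78 hPa.
78^0.648 ≈ 16.830.
V ≈ 5.8 × 16.830 ≈ 97.6 kt.
Translation term: 1.4 × 0.5 × 15 = 10.5 kt.
Corrected V ≈ 108.1 kt → 108 kt.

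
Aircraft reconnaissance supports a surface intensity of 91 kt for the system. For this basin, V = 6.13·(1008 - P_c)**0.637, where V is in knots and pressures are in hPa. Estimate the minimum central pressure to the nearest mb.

939 mb

ΔP = (V / 6.13)^(1/0.637) = (91/6.13)^1.570.
91/6.13 = 14.845; 14.845^1.570 ≈ 69.06 mb.
P_c = 1008 − 69.06 = 938.94 ≈ 939 mb.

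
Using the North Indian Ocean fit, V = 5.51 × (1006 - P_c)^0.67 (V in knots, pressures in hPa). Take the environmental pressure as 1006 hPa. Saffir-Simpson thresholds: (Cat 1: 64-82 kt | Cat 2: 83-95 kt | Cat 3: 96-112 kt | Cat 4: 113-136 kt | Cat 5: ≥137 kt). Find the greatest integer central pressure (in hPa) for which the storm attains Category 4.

915 hPa

Category 4 begins at V = 113 kt.
Required ΔP = (113/5.51)^(1/0.67) = 20.508^1.493 ≈ 90.80 hPa.
P_c ≤ 1006 − 90.80 = 915.20, so the highest integer P_c is 915 hPa.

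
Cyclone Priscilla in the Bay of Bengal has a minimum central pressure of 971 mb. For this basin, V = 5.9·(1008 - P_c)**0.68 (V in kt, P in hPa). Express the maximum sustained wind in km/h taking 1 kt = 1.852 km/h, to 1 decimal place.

127.3 km/h

ΔP = 1008 − 971 = 37 mb.
V ≈ 5.9 × 37^0.68 = 5.9 × 11.651 ≈ 68.743 kt.
68.743 × 1.852 ≈ 127.31 km/h → 127.3 km/h.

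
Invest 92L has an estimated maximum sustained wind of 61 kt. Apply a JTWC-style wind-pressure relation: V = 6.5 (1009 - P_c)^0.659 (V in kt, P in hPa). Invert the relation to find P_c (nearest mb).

979 mb

ΔP = (V / 6.5)^(1/0.659) = (61/6.5)^1.517.
61/6.5 = 9.385; 9.385^1.517 ≈ 29.89 mb.
P_c = 1009 − 29.89 = 979.11 ≈ 979 mb.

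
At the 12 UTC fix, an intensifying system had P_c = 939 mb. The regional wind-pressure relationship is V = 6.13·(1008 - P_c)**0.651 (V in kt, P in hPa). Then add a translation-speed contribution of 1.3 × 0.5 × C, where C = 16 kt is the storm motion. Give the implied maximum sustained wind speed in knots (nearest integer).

ΔP = 1008 − 939 = 69 mb.
69^0.651 ≈ 15.743.
V ≈ 6.13 × 15.743 ≈ 96.5 kt.
Translation term: 1.3 × 0.5 × 16 = 10.4 kt.
Corrected V ≈ 106.9 kt → 107 kt.

107 kt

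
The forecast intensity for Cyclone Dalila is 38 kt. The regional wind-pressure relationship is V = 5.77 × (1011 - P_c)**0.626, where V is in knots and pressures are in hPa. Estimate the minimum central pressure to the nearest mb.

991 mb

ΔP = (V / 5.77)^(1/0.626) = (38/5.77)^1.597.
38/5.77 = 6.586; 6.586^1.597 ≈ 20.31 mb.
P_c = 1011 − 20.31 = 990.69 ≈ 991 mb.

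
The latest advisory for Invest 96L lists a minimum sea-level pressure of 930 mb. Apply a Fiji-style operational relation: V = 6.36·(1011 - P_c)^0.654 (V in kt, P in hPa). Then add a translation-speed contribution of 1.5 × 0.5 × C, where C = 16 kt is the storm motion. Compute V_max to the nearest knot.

125 kt

ΔP = 1011 − 930 = 81 mb.
81^0.654 ≈ 17.707.
V ≈ 6.36 × 17.707 ≈ 112.6 kt.
Translation term: 1.5 × 0.5 × 16 = 12 kt.
Corrected V ≈ 124.6 kt → 125 kt.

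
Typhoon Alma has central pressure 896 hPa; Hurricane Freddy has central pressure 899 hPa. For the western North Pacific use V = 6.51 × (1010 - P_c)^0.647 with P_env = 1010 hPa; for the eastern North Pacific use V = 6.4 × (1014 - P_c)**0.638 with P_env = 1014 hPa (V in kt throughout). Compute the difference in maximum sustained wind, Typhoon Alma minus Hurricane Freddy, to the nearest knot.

Typhoon Alma: ΔP = 114; V ≈ 6.51 × 114^0.647 ≈ 139.44 kt.
Hurricane Freddy: ΔP = 115; V ≈ 6.4 × 115^0.638 ≈ 132.10 kt.
Difference ≈ 139.44 − 132.10 = 7.34 → 7 kt.

7 kt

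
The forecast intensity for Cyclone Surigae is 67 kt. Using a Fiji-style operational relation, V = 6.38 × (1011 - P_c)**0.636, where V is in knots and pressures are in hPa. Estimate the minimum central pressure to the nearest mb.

ΔP = (V / 6.38)^(1/0.636) = (67/6.38)^1.572.
67/6.38 = 10.502; 10.502^1.572 ≈ 40.34 mb.
P_c = 1011 − 40.34 = 970.66 ≈ 971 mb.

971 mb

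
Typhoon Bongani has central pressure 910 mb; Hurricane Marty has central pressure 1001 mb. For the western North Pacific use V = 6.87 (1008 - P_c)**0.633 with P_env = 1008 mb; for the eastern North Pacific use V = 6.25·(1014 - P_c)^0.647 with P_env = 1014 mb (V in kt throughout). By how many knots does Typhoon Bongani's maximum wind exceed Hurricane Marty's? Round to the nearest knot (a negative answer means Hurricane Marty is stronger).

92 kt

Typhoon Bongani: ΔP = 98; V ≈ 6.87 × 98^0.633 ≈ 125.14 kt.
Hurricane Marty: ΔP = 13; V ≈ 6.25 × 13^0.647 ≈ 32.85 kt.
Difference ≈ 125.14 − 32.85 = 92.29 → 92 kt.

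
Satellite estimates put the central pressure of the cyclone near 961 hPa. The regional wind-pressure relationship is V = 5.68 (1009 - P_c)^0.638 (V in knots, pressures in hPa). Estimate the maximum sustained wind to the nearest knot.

ΔP = 1009 − 961 = 48 hPa.
48^0.638 ≈ 11.820.
V ≈ 5.68 × 11.820 ≈ 67.1 kt.

67 kt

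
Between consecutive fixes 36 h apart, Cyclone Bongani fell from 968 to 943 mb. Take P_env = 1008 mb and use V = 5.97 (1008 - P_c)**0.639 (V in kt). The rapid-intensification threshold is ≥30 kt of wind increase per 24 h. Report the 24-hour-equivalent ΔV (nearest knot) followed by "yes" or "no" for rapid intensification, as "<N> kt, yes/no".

V₁: ΔP = 40, V ≈ 5.97 × 40^0.639 ≈ 63.05 kt.
V₂: ΔP = 65, V ≈ 5.97 × 65^0.639 ≈ 85.99 kt.
ΔV over 36 h = 22.94 kt → 24 h equivalent = 22.94 × 24/36 ≈ 15.29 kt.
15 kt < 30 kt ⇒ not rapid intensification.

15 kt, no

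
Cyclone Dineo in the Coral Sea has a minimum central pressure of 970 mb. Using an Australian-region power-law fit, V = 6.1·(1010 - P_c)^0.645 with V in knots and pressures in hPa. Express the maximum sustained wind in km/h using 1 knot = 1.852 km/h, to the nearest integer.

122 km/h

ΔP = 1010 − 970 = 40 mb.
V ≈ 6.1 × 40^0.645 = 6.1 × 10.798 ≈ 65.866 kt.
65.866 × 1.852 ≈ 121.98 km/h → 122 km/h.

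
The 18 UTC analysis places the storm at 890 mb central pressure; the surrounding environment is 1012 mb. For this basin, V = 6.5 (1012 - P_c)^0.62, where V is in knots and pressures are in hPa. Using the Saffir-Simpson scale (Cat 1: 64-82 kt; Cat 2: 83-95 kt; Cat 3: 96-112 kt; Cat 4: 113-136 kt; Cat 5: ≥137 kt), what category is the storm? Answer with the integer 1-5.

ΔP = 1012 − 890 = 122 mb.
V ≈ 6.5 × 122^0.62 = 6.5 × 19.66 ≈ 128 kt.
128 kt falls in the Category 4 band.

4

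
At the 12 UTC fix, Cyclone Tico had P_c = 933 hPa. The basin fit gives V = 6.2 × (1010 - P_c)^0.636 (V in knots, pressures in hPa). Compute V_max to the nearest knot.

ΔP = 1010 − 933 = 77 hPa.
77^0.636 ≈ 15.842.
V ≈ 6.2 × 15.842 ≈ 98.2 kt.

98 kt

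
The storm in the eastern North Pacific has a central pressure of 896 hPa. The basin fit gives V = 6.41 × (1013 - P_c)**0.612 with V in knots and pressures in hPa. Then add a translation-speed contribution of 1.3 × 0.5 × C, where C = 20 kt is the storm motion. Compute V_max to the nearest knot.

131 kt

ΔP = 1013 − 896 = 117 hPa.
117^0.612 ≈ 18.439.
V ≈ 6.41 × 18.439 ≈ 118.2 kt.
Translation term: 1.3 × 0.5 × 20 = 13 kt.
Corrected V ≈ 131.2 kt → 131 kt.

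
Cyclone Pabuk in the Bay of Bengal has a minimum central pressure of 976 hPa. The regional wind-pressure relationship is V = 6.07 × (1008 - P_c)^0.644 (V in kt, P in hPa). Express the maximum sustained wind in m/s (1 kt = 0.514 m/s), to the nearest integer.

ΔP = 1008 − 976 = 32 hPa.
V ≈ 6.07 × 32^0.644 = 6.07 × 9.318 ≈ 56.559 kt.
56.559 × 0.514 ≈ 29.07 m/s → 29 m/s.

29 m/s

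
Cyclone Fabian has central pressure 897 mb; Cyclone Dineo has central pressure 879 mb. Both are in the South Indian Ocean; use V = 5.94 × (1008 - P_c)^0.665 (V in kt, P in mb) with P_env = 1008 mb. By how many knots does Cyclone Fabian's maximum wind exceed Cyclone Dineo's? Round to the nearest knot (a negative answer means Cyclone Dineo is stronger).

Cyclone Fabian: ΔP = 111; V ≈ 5.94 × 111^0.665 ≈ 136.12 kt.
Cyclone Dineo: ΔP = 129; V ≈ 5.94 × 129^0.665 ≈ 150.43 kt.
Difference ≈ 136.12 − 150.43 = -14.31 → -14 kt.

-14 kt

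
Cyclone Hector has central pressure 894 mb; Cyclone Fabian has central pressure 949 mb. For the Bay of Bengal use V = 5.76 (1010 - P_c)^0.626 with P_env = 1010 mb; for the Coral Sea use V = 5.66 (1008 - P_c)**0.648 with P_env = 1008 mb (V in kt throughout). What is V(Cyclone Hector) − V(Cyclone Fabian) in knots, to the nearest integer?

Cyclone Hector: ΔP = 116; V ≈ 5.76 × 116^0.626 ≈ 112.92 kt.
Cyclone Fabian: ΔP = 59; V ≈ 5.66 × 59^0.648 ≈ 79.49 kt.
Difference ≈ 112.92 − 79.49 = 33.43 → 33 kt.

33 kt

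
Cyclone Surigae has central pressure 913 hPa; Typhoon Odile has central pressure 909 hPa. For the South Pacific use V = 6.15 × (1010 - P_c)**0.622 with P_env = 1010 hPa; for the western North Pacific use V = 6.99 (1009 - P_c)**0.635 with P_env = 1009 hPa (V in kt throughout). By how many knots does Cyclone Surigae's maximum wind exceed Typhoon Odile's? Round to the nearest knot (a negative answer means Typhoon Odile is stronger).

Cyclone Surigae: ΔP = 97; V ≈ 6.15 × 97^0.622 ≈ 105.84 kt.
Typhoon Odile: ΔP = 100; V ≈ 6.99 × 100^0.635 ≈ 130.16 kt.
Difference ≈ 105.84 − 130.16 = -24.32 → -24 kt.

-24 kt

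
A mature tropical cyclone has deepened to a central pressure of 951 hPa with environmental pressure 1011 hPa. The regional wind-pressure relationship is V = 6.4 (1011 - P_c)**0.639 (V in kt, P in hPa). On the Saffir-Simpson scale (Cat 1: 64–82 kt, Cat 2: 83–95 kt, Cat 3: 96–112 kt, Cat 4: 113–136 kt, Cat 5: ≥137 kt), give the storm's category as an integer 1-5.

ΔP = 1011 − 951 = 60 hPa.
V ≈ 6.4 × 60^0.639 = 6.4 × 13.68 ≈ 88 kt.
88 kt falls in the Category 2 band.

2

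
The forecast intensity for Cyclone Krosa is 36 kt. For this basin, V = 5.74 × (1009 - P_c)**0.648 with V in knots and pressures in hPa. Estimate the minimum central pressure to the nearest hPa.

ΔP = (V / 5.74)^(1/0.648) = (36/5.74)^1.543.
36/5.74 = 6.272; 6.272^1.543 ≈ 17.00 hPa.
P_c = 1009 − 17.00 = 992.00 ≈ 992 hPa.

992 hPa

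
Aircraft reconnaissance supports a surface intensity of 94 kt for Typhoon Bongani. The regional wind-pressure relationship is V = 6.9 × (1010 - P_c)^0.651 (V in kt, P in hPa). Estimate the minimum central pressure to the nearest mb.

ΔP = (V / 6.9)^(1/0.651) = (94/6.9)^1.536.
94/6.9 = 13.623; 13.623^1.536 ≈ 55.25 mb.
P_c = 1010 − 55.25 = 954.75 ≈ 955 mb.

955 mb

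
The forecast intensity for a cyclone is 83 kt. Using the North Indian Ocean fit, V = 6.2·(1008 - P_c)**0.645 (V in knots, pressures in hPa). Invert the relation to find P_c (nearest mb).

952 mb

ΔP = (V / 6.2)^(1/0.645) = (83/6.2)^1.550.
83/6.2 = 13.387; 13.387^1.550 ≈ 55.82 mb.
P_c = 1008 − 55.82 = 952.18 ≈ 952 mb.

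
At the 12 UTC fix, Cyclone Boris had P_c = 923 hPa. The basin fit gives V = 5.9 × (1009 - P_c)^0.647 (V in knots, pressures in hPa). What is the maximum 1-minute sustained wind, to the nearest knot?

ΔP = 1009 − 923 = 86 hPa.
86^0.647 ≈ 17.849.
V ≈ 5.9 × 17.849 ≈ 105.3 kt.

105 kt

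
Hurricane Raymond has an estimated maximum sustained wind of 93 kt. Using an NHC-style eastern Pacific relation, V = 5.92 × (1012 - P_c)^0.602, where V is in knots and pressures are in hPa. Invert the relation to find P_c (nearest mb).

915 mb

ΔP = (V / 5.92)^(1/0.602) = (93/5.92)^1.661.
93/5.92 = 15.709; 15.709^1.661 ≈ 97.05 mb.
P_c = 1012 − 97.05 = 914.95 ≈ 915 mb.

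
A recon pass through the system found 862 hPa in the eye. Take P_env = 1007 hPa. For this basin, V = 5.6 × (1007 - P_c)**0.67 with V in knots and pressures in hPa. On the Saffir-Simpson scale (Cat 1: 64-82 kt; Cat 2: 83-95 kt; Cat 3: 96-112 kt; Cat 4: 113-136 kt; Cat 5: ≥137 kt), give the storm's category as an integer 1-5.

5

ΔP = 1007 − 862 = 145 hPa.
V ≈ 5.6 × 145^0.67 = 5.6 × 28.06 ≈ 157 kt.
157 kt falls in the Category 5 band.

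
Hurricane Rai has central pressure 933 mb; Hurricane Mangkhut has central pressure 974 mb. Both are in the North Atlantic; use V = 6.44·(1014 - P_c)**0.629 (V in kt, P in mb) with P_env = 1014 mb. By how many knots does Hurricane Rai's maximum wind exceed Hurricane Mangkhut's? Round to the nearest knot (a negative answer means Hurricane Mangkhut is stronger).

37 kt

Hurricane Rai: ΔP = 81; V ≈ 6.44 × 81^0.629 ≈ 102.17 kt.
Hurricane Mangkhut: ΔP = 40; V ≈ 6.44 × 40^0.629 ≈ 65.55 kt.
Difference ≈ 102.17 − 65.55 = 36.62 → 37 kt.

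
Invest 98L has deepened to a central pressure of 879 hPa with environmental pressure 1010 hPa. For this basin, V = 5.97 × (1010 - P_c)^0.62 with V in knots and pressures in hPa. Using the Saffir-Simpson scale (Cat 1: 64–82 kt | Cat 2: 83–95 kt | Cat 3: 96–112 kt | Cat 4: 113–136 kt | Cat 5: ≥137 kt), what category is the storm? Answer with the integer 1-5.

4

ΔP = 1010 − 879 = 131 hPa.
V ≈ 5.97 × 131^0.62 = 5.97 × 20.55 ≈ 123 kt.
123 kt falls in the Category 4 band.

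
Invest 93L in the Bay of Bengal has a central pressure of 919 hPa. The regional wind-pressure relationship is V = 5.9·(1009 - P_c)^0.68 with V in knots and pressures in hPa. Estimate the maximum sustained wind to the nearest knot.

ΔP = 1009 − 919 = 90 hPa.
90^0.68 ≈ 21.325.
V ≈ 5.9 × 21.325 ≈ 125.8 kt.

126 kt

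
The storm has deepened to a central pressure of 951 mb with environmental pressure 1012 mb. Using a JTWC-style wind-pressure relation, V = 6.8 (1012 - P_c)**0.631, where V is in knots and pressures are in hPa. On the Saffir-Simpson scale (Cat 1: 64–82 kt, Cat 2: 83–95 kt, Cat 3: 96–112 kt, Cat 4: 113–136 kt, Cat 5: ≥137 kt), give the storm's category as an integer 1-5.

2

ΔP = 1012 − 951 = 61 mb.
V ≈ 6.8 × 61^0.631 = 6.8 × 13.38 ≈ 91 kt.
91 kt falls in the Category 2 band.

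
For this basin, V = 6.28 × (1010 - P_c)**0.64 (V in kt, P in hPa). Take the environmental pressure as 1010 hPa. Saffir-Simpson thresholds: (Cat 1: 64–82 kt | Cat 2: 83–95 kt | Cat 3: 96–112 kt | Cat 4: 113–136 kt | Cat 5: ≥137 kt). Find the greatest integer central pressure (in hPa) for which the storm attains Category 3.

939 hPa

Category 3 begins at V = 96 kt.
Required ΔP = (96/6.28)^(1/0.64) = 15.287^1.562 ≈ 70.87 hPa.
P_c ≤ 1010 − 70.87 = 939.13, so the highest integer P_c is 939 hPa.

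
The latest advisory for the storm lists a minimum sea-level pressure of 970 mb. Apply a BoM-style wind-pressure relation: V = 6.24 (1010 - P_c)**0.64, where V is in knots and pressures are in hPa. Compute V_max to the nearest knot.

ΔP = 1010 − 970 = 40 mb.
40^0.64 ≈ 10.600.
V ≈ 6.24 × 10.600 ≈ 66.1 kt.

66 kt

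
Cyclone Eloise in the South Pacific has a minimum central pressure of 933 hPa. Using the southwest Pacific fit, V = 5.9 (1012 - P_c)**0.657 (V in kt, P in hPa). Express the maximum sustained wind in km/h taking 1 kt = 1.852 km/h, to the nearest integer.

ΔP = 1012 − 933 = 79 hPa.
V ≈ 5.9 × 79^0.657 = 5.9 × 17.650 ≈ 104.134 kt.
104.134 × 1.852 ≈ 192.86 km/h → 193 km/h.

193 km/h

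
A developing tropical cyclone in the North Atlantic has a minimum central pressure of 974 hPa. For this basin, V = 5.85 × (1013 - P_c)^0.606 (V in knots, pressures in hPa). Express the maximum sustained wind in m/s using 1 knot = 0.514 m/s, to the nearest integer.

ΔP = 1013 − 974 = 39 hPa.
V ≈ 5.85 × 39^0.606 = 5.85 × 9.208 ≈ 53.869 kt.
53.869 × 0.514 ≈ 27.69 m/s → 28 m/s.

28 m/s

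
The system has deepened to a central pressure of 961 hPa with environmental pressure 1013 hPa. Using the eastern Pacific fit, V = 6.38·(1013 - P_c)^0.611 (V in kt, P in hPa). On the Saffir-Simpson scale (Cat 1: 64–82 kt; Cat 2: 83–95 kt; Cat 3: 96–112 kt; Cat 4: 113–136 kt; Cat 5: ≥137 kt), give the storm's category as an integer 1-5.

1

ΔP = 1013 − 961 = 52 hPa.
V ≈ 6.38 × 52^0.611 = 6.38 × 11.18 ≈ 71 kt.
71 kt falls in the Category 1 band.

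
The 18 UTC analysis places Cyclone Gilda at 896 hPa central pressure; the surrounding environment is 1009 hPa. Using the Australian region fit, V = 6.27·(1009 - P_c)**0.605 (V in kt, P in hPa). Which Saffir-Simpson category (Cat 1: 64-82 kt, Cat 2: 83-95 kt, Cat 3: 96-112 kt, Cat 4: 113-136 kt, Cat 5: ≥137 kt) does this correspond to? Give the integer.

ΔP = 1009 − 896 = 113 hPa.
V ≈ 6.27 × 113^0.605 = 6.27 × 17.46 ≈ 109 kt.
109 kt falls in the Category 3 band.

3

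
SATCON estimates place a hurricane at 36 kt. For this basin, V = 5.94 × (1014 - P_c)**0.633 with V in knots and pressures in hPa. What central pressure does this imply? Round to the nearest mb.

ΔP = (V / 5.94)^(1/0.633) = (36/5.94)^1.580.
36/5.94 = 6.061; 6.061^1.580 ≈ 17.23 mb.
P_c = 1014 − 17.23 = 996.77 ≈ 997 mb.

997 mb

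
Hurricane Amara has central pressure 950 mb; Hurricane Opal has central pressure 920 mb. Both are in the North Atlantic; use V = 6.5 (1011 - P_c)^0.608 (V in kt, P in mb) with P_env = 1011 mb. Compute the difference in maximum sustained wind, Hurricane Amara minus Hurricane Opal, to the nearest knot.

Hurricane Amara: ΔP = 61; V ≈ 6.5 × 61^0.608 ≈ 79.14 kt.
Hurricane Opal: ΔP = 91; V ≈ 6.5 × 91^0.608 ≈ 100.93 kt.
Difference ≈ 79.14 − 100.93 = -21.79 → -22 kt.

-22 kt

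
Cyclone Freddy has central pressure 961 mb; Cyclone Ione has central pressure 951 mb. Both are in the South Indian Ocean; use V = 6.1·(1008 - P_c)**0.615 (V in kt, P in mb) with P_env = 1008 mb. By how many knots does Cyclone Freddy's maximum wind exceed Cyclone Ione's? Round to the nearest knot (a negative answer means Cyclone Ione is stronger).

Cyclone Freddy: ΔP = 47; V ≈ 6.1 × 47^0.615 ≈ 65.11 kt.
Cyclone Ione: ΔP = 57; V ≈ 6.1 × 57^0.615 ≈ 73.32 kt.
Difference ≈ 65.11 − 73.32 = -8.21 → -8 kt.

-8 kt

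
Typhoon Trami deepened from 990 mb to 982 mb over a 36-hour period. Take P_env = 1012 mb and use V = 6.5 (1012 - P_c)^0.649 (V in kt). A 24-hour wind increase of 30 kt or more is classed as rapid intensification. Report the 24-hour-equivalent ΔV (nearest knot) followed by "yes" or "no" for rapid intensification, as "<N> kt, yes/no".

7 kt, no

V₁: ΔP = 22, V ≈ 6.5 × 22^0.649 ≈ 48.32 kt.
V₂: ΔP = 30, V ≈ 6.5 × 30^0.649 ≈ 59.10 kt.
ΔV over 36 h = 10.78 kt → 24 h equivalent = 10.78 × 24/36 ≈ 7.19 kt.
7 kt < 30 kt ⇒ not rapid intensification.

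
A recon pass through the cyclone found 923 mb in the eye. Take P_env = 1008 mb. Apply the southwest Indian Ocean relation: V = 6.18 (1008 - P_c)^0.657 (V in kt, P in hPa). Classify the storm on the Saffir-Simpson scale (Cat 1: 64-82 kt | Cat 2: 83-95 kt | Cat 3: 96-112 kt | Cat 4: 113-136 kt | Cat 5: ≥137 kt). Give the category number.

4

ΔP = 1008 − 923 = 85 mb.
V ≈ 6.18 × 85^0.657 = 6.18 × 18.52 ≈ 114 kt.
114 kt falls in the Category 4 band.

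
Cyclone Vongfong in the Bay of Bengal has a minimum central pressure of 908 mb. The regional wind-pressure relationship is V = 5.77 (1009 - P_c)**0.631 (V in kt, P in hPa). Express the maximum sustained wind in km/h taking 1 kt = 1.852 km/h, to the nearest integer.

197 km/h

ΔP = 1009 − 908 = 101 mb.
V ≈ 5.77 × 101^0.631 = 5.77 × 18.396 ≈ 106.146 kt.
106.146 × 1.852 ≈ 196.58 km/h → 197 km/h.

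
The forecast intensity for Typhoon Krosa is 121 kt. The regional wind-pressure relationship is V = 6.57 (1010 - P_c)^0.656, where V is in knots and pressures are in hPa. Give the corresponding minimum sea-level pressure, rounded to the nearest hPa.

ΔP = (V / 6.57)^(1/0.656) = (121/6.57)^1.524.
121/6.57 = 18.417; 18.417^1.524 ≈ 84.86 hPa.
P_c = 1010 − 84.86 = 925.14 ≈ 925 hPa.

925 hPa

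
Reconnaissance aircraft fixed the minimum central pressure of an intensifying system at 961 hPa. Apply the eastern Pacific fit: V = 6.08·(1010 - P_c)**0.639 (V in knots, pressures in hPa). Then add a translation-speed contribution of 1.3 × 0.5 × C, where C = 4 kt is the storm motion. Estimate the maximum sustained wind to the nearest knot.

ΔP = 1010 − 961 = 49 hPa.
49^0.639 ≈ 12.024.
V ≈ 6.08 × 12.024 ≈ 73.1 kt.
Translation term: 1.3 × 0.5 × 4 = 2.6 kt.
Corrected V ≈ 75.7 kt → 76 kt.

76 kt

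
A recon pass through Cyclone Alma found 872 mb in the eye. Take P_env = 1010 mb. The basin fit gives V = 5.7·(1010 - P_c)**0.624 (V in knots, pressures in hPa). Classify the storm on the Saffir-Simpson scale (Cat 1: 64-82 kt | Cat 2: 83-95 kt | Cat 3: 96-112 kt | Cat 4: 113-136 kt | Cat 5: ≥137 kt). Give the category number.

ΔP = 1010 − 872 = 138 mb.
V ≈ 5.7 × 138^0.624 = 5.7 × 21.64 ≈ 123 kt.
123 kt falls in the Category 4 band.

4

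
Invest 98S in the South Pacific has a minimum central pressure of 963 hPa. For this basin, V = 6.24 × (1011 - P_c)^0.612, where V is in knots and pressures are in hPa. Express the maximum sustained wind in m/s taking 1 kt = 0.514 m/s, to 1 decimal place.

ΔP = 1011 − 963 = 48 hPa.
V ≈ 6.24 × 48^0.612 = 6.24 × 10.689 ≈ 66.697 kt.
66.697 × 0.514 ≈ 34.28 m/s → 34.3 m/s.

34.3 m/s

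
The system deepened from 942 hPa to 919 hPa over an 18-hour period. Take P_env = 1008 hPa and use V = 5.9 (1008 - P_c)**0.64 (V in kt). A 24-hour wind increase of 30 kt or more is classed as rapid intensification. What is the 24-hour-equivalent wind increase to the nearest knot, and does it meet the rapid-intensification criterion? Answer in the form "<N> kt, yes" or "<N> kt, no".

V₁: ΔP = 66, V ≈ 5.9 × 66^0.64 ≈ 86.17 kt.
V₂: ΔP = 89, V ≈ 5.9 × 89^0.64 ≈ 104.34 kt.
ΔV over 18 h = 18.17 kt → 24 h equivalent = 18.17 × 24/18 ≈ 24.23 kt.
24 kt < 30 kt ⇒ not rapid intensification.

24 kt, no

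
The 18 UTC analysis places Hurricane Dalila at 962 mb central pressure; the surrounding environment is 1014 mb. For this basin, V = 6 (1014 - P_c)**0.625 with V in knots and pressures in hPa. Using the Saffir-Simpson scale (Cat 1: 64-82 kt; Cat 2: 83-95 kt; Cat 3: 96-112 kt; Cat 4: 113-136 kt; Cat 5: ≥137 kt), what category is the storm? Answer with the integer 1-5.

ΔP = 1014 − 962 = 52 mb.
V ≈ 6 × 52^0.625 = 6 × 11.82 ≈ 71 kt.
71 kt falls in the Category 1 band.

1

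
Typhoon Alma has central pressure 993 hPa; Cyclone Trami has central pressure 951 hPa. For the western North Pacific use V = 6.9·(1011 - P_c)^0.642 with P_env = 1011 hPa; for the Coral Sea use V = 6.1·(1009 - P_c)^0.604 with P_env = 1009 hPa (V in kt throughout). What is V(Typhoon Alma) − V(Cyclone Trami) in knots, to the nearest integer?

Typhoon Alma: ΔP = 18; V ≈ 6.9 × 18^0.642 ≈ 44.13 kt.
Cyclone Trami: ΔP = 58; V ≈ 6.1 × 58^0.604 ≈ 70.87 kt.
Difference ≈ 44.13 − 70.87 = -26.74 → -27 kt.

-27 kt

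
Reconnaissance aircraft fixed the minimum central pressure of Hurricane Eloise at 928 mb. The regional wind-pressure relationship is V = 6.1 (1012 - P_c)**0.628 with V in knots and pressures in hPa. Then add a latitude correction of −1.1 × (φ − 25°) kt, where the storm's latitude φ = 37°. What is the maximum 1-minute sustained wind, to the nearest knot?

85 kt

ΔP = 1012 − 928 = 84 mb.
84^0.628 ≈ 16.160.
V ≈ 6.1 × 16.160 ≈ 98.6 kt.
Latitude correction: −1.1 × (37 − 25) = -13.2 kt.
Corrected V ≈ 85.4 kt → 85 kt.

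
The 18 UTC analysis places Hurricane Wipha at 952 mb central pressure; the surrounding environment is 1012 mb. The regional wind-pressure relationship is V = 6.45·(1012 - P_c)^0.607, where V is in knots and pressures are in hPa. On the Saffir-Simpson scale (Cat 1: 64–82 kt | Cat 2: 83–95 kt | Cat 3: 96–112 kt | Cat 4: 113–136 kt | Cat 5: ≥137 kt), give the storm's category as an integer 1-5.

ΔP = 1012 − 952 = 60 mb.
V ≈ 6.45 × 60^0.607 = 6.45 × 12.00 ≈ 77 kt.
77 kt falls in the Category 1 band.

1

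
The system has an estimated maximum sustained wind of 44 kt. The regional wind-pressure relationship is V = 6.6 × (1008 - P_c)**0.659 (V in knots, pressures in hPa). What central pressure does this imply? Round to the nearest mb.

ΔP = (V / 6.6)^(1/0.659) = (44/6.6)^1.517.
44/6.6 = 6.667; 6.667^1.517 ≈ 17.79 mb.
P_c = 1008 − 17.79 = 990.21 ≈ 990 mb.

990 mb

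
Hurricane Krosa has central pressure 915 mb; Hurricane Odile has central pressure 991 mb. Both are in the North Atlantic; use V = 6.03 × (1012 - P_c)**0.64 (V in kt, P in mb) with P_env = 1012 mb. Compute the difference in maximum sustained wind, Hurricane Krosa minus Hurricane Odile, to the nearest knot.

Hurricane Krosa: ΔP = 97; V ≈ 6.03 × 97^0.64 ≈ 112.68 kt.
Hurricane Odile: ΔP = 21; V ≈ 6.03 × 21^0.64 ≈ 42.32 kt.
Difference ≈ 112.68 − 42.32 = 70.36 → 70 kt.

70 kt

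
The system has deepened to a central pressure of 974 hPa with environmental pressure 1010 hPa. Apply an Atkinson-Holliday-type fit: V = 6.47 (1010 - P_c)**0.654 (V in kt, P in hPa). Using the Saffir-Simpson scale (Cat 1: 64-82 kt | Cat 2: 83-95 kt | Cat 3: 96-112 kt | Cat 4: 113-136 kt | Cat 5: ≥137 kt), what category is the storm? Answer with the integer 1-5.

ΔP = 1010 − 974 = 36 hPa.
V ≈ 6.47 × 36^0.654 = 6.47 × 10.42 ≈ 67 kt.
67 kt falls in the Category 1 band.

1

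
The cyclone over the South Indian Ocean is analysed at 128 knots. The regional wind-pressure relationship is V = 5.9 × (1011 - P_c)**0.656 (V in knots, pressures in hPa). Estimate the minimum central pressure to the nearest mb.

ΔP = (V / 5.9)^(1/0.656) = (128/5.9)^1.524.
128/5.9 = 21.695; 21.695^1.524 ≈ 108.93 mb.
P_c = 1011 − 108.93 = 902.07 ≈ 902 mb.

902 mb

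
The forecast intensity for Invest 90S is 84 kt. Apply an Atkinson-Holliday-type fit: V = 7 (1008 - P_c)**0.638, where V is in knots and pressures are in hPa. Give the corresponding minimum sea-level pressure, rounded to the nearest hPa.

959 hPa

ΔP = (V / 7)^(1/0.638) = (84/7)^1.567.
84/7 = 12.000; 12.000^1.567 ≈ 49.15 hPa.
P_c = 1008 − 49.15 = 958.85 ≈ 959 hPa.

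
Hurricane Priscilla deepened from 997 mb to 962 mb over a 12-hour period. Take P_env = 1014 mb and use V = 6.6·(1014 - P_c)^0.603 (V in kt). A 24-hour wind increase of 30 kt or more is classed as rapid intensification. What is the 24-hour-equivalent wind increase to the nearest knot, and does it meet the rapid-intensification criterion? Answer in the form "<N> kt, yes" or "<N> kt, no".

V₁: ΔP = 17, V ≈ 6.6 × 17^0.603 ≈ 36.43 kt.
V₂: ΔP = 52, V ≈ 6.6 × 52^0.603 ≈ 71.50 kt.
ΔV over 12 h = 35.07 kt → 24 h equivalent = 35.07 × 24/12 ≈ 70.14 kt.
70 kt ≥ 30 kt ⇒ rapid intensification.

70 kt, yes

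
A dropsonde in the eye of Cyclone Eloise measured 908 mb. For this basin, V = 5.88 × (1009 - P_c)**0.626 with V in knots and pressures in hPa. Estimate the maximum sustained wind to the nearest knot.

106 kt

ΔP = 1009 − 908 = 101 mb.
101^0.626 ≈ 17.977.
V ≈ 5.88 × 17.977 ≈ 105.7 kt.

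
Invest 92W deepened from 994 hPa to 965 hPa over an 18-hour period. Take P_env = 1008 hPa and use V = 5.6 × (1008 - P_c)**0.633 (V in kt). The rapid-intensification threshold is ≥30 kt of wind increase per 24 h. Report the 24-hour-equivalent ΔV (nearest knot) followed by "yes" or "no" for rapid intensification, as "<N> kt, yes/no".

41 kt, yes

V₁: ΔP = 14, V ≈ 5.6 × 14^0.633 ≈ 29.76 kt.
V₂: ΔP = 43, V ≈ 5.6 × 43^0.633 ≈ 60.56 kt.
ΔV over 18 h = 30.80 kt → 24 h equivalent = 30.80 × 24/18 ≈ 41.07 kt.
41 kt ≥ 30 kt ⇒ rapid intensification.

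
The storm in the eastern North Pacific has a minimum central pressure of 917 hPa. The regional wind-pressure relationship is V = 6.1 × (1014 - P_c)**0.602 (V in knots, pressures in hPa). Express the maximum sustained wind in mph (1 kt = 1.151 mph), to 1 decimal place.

110.3 mph

ΔP = 1014 − 917 = 97 hPa.
V ≈ 6.1 × 97^0.602 = 6.1 × 15.705 ≈ 95.800 kt.
95.800 × 1.151 ≈ 110.27 mph → 110.3 mph.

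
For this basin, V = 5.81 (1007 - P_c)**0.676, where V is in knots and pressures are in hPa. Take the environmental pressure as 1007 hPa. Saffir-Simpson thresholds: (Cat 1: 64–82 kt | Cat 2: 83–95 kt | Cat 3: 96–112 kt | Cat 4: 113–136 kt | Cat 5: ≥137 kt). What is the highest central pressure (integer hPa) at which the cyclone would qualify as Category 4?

Category 4 begins at V = 113 kt.
Required ΔP = (113/5.81)^(1/0.676) = 19.449^1.479 ≈ 80.66 hPa.
P_c ≤ 1007 − 80.66 = 926.34, so the highest integer P_c is 926 hPa.

926 hPa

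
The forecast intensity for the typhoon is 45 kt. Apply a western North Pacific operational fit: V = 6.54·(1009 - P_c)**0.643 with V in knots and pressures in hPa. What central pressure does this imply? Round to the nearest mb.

ΔP = (V / 6.54)^(1/0.643) = (45/6.54)^1.555.
45/6.54 = 6.881; 6.881^1.555 ≈ 20.08 mb.
P_c = 1009 − 20.08 = 988.92 ≈ 989 mb.

989 mb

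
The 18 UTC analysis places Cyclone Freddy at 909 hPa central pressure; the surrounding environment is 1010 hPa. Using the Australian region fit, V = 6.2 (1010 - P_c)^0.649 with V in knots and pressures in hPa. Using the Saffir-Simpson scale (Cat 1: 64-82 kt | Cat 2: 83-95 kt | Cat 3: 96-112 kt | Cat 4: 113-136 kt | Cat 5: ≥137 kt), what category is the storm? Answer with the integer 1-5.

ΔP = 1010 − 909 = 101 hPa.
V ≈ 6.2 × 101^0.649 = 6.2 × 19.99 ≈ 124 kt.
124 kt falls in the Category 4 band.

4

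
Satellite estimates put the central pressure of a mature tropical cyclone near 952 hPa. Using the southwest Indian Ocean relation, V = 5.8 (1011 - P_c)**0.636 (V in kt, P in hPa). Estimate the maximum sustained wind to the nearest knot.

ΔP = 1011 − 952 = 59 hPa.
59^0.636 ≈ 13.374.
V ≈ 5.8 × 13.374 ≈ 77.6 kt.

78 kt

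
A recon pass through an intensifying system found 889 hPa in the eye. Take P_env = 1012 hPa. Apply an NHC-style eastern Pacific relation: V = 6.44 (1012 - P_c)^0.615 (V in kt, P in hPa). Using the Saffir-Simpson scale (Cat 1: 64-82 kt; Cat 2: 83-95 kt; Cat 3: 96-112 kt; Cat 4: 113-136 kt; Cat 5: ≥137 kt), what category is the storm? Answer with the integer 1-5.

4

ΔP = 1012 − 889 = 123 hPa.
V ≈ 6.44 × 123^0.615 = 6.44 × 19.29 ≈ 124 kt.
124 kt falls in the Category 4 band.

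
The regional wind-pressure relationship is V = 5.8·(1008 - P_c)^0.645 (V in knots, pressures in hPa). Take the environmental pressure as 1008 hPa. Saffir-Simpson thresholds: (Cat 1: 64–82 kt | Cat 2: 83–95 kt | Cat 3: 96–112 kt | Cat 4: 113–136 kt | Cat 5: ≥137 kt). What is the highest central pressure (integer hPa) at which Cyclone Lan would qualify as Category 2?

Category 2 begins at V = 83 kt.
Required ΔP = (83/5.8)^(1/0.645) = 14.310^1.550 ≈ 61.90 hPa.
P_c ≤ 1008 − 61.90 = 946.10, so the highest integer P_c is 946 hPa.

946 hPa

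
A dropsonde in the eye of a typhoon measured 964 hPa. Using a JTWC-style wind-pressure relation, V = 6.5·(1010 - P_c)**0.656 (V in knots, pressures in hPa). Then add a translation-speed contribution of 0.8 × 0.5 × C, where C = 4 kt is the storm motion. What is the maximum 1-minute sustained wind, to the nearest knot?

82 kt

ΔP = 1010 − 964 = 46 hPa.
46^0.656 ≈ 12.324.
V ≈ 6.5 × 12.324 ≈ 80.1 kt.
Translation term: 0.8 × 0.5 × 4 = 1.6 kt.
Corrected V ≈ 81.7 kt → 82 kt.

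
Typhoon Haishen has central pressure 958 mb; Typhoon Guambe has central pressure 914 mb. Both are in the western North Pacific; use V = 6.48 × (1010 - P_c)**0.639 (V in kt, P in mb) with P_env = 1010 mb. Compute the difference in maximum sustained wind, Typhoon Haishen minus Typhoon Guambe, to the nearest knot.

Typhoon Haishen: ΔP = 52; V ≈ 6.48 × 52^0.639 ≈ 80.93 kt.
Typhoon Guambe: ΔP = 96; V ≈ 6.48 × 96^0.639 ≈ 119.74 kt.
Difference ≈ 80.93 − 119.74 = -38.81 → -39 kt.

-39 kt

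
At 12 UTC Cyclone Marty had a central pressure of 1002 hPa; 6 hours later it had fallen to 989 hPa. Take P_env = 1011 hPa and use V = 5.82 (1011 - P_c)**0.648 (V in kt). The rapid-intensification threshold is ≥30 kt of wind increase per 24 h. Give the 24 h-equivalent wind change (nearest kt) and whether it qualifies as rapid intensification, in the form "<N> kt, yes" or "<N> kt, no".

76 kt, yes

V₁: ΔP = 9, V ≈ 5.82 × 9^0.648 ≈ 24.17 kt.
V₂: ΔP = 22, V ≈ 5.82 × 22^0.648 ≈ 43.13 kt.
ΔV over 6 h = 18.96 kt → 24 h equivalent = 18.96 × 24/6 ≈ 75.84 kt.
76 kt ≥ 30 kt ⇒ rapid intensification.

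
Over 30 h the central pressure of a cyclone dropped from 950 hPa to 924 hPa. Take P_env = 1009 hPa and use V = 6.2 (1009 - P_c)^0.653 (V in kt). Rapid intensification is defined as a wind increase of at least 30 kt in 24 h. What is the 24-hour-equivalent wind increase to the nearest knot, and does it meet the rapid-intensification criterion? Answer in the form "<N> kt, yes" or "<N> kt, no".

V₁: ΔP = 59, V ≈ 6.2 × 59^0.653 ≈ 88.87 kt.
V₂: ΔP = 85, V ≈ 6.2 × 85^0.653 ≈ 112.80 kt.
ΔV over 30 h = 23.93 kt → 24 h equivalent = 23.93 × 24/30 ≈ 19.14 kt.
19 kt < 30 kt ⇒ not rapid intensification.

19 kt, no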